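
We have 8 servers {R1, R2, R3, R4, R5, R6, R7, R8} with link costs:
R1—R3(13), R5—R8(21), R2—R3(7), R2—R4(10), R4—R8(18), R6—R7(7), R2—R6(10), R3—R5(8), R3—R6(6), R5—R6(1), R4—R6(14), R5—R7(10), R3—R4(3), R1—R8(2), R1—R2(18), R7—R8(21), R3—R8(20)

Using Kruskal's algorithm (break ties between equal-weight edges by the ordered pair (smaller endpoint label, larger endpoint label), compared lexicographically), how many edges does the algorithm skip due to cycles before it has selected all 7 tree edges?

4

Kruskal's algorithm — process edges by increasing weight (ties by edge label):
R5—R6 (1): add — endpoints in different components.
R1—R8 (2): add — endpoints in different components.
R3—R4 (3): add — endpoints in different components.
R3—R6 (6): add — endpoints in different components.
R2—R3 (7): add — endpoints in different components.
R6—R7 (7): add — endpoints in different components.
R3—R5 (8): skip — R3 and R5 already connected.
R2—R4 (10): skip — R2 and R4 already connected.
R2—R6 (10): skip — R2 and R6 already connected.
R5—R7 (10): skip — R5 and R7 already connected.
R1—R3 (13): add — endpoints in different components.
Edges rejected before the tree was complete: 4.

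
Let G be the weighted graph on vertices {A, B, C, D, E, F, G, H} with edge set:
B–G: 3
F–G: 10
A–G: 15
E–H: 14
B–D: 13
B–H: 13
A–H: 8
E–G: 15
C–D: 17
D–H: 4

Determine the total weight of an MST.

69

Kruskal's algorithm — process edges by increasing weight (ties by edge label):
B–G (3): add — endpoints in different components.
D–H (4): add — endpoints in different components.
A–H (8): add — endpoints in different components.
F–G (10): add — endpoints in different components.
B–D (13): add — endpoints in different components.
B–H (13): skip — B and H already connected.
E–H (14): add — endpoints in different components.
A–G (15): skip — A and G already connected.
E–G (15): skip — E and G already connected.
C–D (17): add — endpoints in different components.
MST edges: B–G, D–H, A–H, F–G, B–D, E–H, C–D; total weight 3+4+8+10+13+14+17 = 69.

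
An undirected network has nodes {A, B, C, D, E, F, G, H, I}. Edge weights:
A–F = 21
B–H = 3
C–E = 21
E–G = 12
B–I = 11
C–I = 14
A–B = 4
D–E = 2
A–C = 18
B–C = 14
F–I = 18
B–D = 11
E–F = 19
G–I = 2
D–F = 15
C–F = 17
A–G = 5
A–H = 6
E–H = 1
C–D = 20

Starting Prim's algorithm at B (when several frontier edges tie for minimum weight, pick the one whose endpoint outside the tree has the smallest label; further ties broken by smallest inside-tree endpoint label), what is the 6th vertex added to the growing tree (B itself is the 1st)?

G

Prim, starting at B.
Step 1: cheapest edge leaving the tree is B–H (3); add H.
Step 2: cheapest edge leaving the tree is E–H (1); add E.
Step 3: cheapest edge leaving the tree is D–E (2); add D.
Step 4: cheapest edge leaving the tree is A–B (4); add A.
Step 5: cheapest edge leaving the tree is A–G (5); add G.
Step 6: cheapest edge leaving the tree is G–I (2); add I.
Step 7: cheapest edge leaving the tree is B–C (14); add C.
Step 8: cheapest edge leaving the tree is D–F (15); add F.
Vertex order: B, H, E, D, A, G, I, C, F. The 6th vertex is G.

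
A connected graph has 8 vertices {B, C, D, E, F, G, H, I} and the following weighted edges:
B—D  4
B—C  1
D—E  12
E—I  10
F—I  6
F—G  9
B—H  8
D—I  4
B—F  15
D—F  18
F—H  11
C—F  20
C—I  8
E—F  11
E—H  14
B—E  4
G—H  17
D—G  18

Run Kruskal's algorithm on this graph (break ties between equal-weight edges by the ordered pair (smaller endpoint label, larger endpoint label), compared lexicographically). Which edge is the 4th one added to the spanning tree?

Kruskal's algorithm — process edges by increasing weight (ties by edge label):
B—C (1): add — endpoints in different components.
B—D (4): add — endpoints in different components.
B—E (4): add — endpoints in different components.
D—I (4): add — endpoints in different components.
F—I (6): add — endpoints in different components.
B—H (8): add — endpoints in different components.
C—I (8): skip — C and I already connected.
F—G (9): add — endpoints in different components.
The 4th edge added is D—I.

D-I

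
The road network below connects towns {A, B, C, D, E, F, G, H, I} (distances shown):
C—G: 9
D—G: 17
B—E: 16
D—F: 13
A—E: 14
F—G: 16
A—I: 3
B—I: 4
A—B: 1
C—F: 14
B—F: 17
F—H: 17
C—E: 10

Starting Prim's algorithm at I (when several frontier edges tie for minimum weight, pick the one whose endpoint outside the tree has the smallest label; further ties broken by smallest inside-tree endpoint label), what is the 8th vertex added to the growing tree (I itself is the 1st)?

Prim's algorithm from I:
Step 1: cheapest edge leaving the tree is A—I (3); add A.
Step 2: cheapest edge leaving the tree is A—B (1); add B.
Step 3: cheapest edge leaving the tree is A—E (14); add E.
Step 4: cheapest edge leaving the tree is C—E (10); add C.
Step 5: cheapest edge leaving the tree is C—G (9); add G.
Step 6: cheapest edge leaving the tree is C—F (14); add F.
Step 7: cheapest edge leaving the tree is D—F (13); add D.
Step 8: cheapest edge leaving the tree is F—H (17); add H.
Vertex order: I, A, B, E, C, G, F, D, H. The 8th vertex is D.

D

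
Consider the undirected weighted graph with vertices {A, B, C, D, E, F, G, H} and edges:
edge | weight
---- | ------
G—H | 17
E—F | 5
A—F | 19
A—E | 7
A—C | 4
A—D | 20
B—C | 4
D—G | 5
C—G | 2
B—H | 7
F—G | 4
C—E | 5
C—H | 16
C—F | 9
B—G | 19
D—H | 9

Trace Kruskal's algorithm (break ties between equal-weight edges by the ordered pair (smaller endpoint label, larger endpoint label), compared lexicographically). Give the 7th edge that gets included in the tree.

Sort edges by weight, then run Kruskal:
C—G (2): add — endpoints in different components.
A—C (4): add — endpoints in different components.
B—C (4): add — endpoints in different components.
F—G (4): add — endpoints in different components.
C—E (5): add — endpoints in different components.
D—G (5): add — endpoints in different components.
E—F (5): skip — E and F already connected.
A—E (7): skip — A and E already connected.
B—H (7): add — endpoints in different components.
The 7th edge added is B—H.

B-H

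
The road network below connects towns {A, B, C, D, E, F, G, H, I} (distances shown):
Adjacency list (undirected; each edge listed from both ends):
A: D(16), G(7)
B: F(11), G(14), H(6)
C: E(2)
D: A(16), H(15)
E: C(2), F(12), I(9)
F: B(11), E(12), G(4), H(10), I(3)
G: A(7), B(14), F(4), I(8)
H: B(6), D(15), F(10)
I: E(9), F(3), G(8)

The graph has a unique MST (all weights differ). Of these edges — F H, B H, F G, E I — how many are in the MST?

Kruskal's algorithm — process edges by increasing weight (ties by edge label):
C E (2): add — endpoints in different components.
F I (3): add — endpoints in different components.
F G (4): add — endpoints in different components.
B H (6): add — endpoints in different components.
A G (7): add — endpoints in different components.
G I (8): skip — G and I already connected.
E I (9): add — endpoints in different components.
F H (10): add — endpoints in different components.
B F (11): skip — B and F already connected.
E F (12): skip — E and F already connected.
B G (14): skip — B and G already connected.
D H (15): add — endpoints in different components.
MST edge set: {C E, F I, F G, B H, A G, E I, F H, D H}.
Of the listed edges, {F H, B H, F G, E I} are in the MST → 4.

4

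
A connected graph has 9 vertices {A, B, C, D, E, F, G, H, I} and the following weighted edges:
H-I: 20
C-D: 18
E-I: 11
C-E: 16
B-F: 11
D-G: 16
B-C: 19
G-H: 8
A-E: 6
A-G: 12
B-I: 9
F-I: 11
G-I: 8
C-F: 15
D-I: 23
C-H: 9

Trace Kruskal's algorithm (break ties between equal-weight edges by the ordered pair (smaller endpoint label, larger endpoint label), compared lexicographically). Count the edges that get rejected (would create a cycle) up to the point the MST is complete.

4

Sort edges by weight, then run Kruskal:
A-E (6): add — endpoints in different components.
G-H (8): add — endpoints in different components.
G-I (8): add — endpoints in different components.
B-I (9): add — endpoints in different components.
C-H (9): add — endpoints in different components.
B-F (11): add — endpoints in different components.
E-I (11): add — endpoints in different components.
F-I (11): skip — F and I already connected.
A-G (12): skip — A and G already connected.
C-F (15): skip — C and F already connected.
C-E (16): skip — C and E already connected.
D-G (16): add — endpoints in different components.
Edges rejected before the tree was complete: 4.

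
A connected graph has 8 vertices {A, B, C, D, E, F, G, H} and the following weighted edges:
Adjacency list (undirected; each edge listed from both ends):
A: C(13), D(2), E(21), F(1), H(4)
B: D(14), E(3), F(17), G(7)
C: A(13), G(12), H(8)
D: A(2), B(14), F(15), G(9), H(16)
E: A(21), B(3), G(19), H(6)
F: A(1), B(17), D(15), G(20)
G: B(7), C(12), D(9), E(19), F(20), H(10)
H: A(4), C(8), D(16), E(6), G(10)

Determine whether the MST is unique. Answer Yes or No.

Yes

Sort edges by weight, then run Kruskal:
A F (1): add — endpoints in different components.
A D (2): add — endpoints in different components.
B E (3): add — endpoints in different components.
A H (4): add — endpoints in different components.
E H (6): add — endpoints in different components.
B G (7): add — endpoints in different components.
C H (8): add — endpoints in different components.
Every non-tree edge has weight strictly greater than the heaviest edge on the tree path between its endpoints, so the MST is unique.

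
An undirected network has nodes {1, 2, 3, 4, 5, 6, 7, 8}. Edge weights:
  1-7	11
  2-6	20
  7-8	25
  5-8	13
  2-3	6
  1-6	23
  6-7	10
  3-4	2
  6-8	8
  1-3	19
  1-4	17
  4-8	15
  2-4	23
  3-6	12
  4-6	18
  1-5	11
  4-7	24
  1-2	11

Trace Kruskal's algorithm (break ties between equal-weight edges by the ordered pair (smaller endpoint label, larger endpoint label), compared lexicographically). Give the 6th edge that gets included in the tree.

Sort edges by weight, then run Kruskal:
3-4 (2): add — endpoints in different components.
2-3 (6): add — endpoints in different components.
6-8 (8): add — endpoints in different components.
6-7 (10): add — endpoints in different components.
1-2 (11): add — endpoints in different components.
1-5 (11): add — endpoints in different components.
1-7 (11): add — endpoints in different components.
The 6th edge added is 1-5.

1-5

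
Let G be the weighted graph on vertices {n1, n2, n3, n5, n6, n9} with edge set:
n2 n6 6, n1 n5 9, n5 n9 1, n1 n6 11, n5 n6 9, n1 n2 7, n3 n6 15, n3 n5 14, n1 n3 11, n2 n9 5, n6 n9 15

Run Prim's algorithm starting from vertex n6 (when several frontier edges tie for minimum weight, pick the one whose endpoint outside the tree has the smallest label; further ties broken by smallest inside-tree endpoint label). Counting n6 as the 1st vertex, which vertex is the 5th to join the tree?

Prim, starting at n6.
Step 1: frontier [n2 n6 6, n5 n6 9, n1 n6 11, n3 n6 15, n6 n9 15] → take n2 n6 (6); add n2.
Step 2: frontier [n2 n9 5, n1 n2 7, n5 n6 9, n1 n6 11, n3 n6 15, n6 n9 15] → take n2 n9 (5); add n9.
Step 3: frontier [n1 n2 7, n5 n6 9, n1 n6 11, n3 n6 15, n5 n9 1] → take n5 n9 (1); add n5.
Step 4: frontier [n1 n2 7, n1 n5 9, n3 n5 14, n1 n6 11, n3 n6 15] → take n1 n2 (7); add n1.
Step 5: frontier [n1 n3 11, n3 n5 14, n3 n6 15] → take n1 n3 (11); add n3.
Vertex order: n6, n2, n9, n5, n1, n3. The 5th vertex is n1.

n1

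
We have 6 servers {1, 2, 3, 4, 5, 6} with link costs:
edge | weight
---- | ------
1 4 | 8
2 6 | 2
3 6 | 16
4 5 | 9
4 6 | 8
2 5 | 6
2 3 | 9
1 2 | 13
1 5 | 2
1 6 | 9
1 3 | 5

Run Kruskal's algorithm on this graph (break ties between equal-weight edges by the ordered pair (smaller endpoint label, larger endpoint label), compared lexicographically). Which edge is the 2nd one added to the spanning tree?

Kruskal: consider edges lightest-first.
1 5 (2): add — endpoints in different components.
2 6 (2): add — endpoints in different components.
1 3 (5): add — endpoints in different components.
2 5 (6): add — endpoints in different components.
1 4 (8): add — endpoints in different components.
The 2nd edge added is 2 6.

2-6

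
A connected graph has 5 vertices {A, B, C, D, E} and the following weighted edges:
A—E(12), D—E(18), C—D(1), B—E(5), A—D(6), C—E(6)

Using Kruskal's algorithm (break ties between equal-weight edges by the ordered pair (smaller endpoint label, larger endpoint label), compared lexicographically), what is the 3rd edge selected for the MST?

A-D

Kruskal's algorithm — process edges by increasing weight (ties by edge label):
C—D (1): add — endpoints in different components.
B—E (5): add — endpoints in different components.
A—D (6): add — endpoints in different components.
C—E (6): add — endpoints in different components.
The 3rd edge added is A—D.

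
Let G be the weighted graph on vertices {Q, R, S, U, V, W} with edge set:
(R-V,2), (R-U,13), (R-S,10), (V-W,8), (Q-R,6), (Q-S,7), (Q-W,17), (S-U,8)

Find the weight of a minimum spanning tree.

Grow the tree from V using Prim:
Step 1: frontier [R-V 2, V-W 8] → take R-V (2); add R.
Step 2: frontier [Q-R 6, R-S 10, R-U 13, V-W 8] → take Q-R (6); add Q.
Step 3: frontier [Q-S 7, Q-W 17, R-S 10, R-U 13, V-W 8] → take Q-S (7); add S.
Step 4: frontier [Q-W 17, R-U 13, S-U 8, V-W 8] → take S-U (8); add U.
Step 5: frontier [Q-W 17, V-W 8] → take V-W (8); add W.
MST edges: R-V, Q-R, Q-S, S-U, V-W; total weight 2+6+7+8+8 = 31.

31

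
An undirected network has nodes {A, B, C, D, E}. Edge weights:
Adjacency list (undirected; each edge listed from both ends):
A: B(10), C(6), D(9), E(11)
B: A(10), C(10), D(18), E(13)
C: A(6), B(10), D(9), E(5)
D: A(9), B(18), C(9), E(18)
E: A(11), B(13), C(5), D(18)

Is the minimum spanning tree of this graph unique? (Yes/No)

No

Sort edges by weight, then run Kruskal:
C—E (5): add. Components now {A} {B} {C,E} {D}
A—C (6): add. Components now {A,C,E} {B} {D}
A—D (9): add. Components now {A,C,D,E} {B}
C—D (9): skip — C and D already connected.
A—B (10): add. Components now {A,B,C,D,E}
Non-tree edge B—C has weight 10, equal to the heaviest edge on its tree cycle — swapping gives another MST of the same weight. Not unique.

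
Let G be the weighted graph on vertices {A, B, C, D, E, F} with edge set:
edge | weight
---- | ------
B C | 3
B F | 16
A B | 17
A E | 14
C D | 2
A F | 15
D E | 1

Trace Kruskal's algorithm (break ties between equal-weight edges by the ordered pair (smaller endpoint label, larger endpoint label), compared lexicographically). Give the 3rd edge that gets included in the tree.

Kruskal's algorithm — process edges by increasing weight (ties by edge label):
D E (1): add — endpoints in different components.
C D (2): add — endpoints in different components.
B C (3): add — endpoints in different components.
A E (14): add — endpoints in different components.
A F (15): add — endpoints in different components.
The 3rd edge added is B C.

B-C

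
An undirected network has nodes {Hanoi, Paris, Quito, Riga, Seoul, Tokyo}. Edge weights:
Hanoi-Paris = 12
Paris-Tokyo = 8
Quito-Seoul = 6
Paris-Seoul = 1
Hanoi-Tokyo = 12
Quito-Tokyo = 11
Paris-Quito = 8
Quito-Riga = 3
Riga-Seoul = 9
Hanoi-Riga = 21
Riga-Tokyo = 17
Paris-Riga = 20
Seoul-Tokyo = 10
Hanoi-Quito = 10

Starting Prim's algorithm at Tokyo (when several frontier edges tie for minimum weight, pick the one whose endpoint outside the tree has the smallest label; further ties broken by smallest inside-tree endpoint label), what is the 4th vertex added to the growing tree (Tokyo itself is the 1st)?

Prim's algorithm from Tokyo:
Step 1: cheapest edge leaving the tree is Paris-Tokyo (8); add Paris.
Step 2: cheapest edge leaving the tree is Paris-Seoul (1); add Seoul.
Step 3: cheapest edge leaving the tree is Quito-Seoul (6); add Quito.
Step 4: cheapest edge leaving the tree is Quito-Riga (3); add Riga.
Step 5: cheapest edge leaving the tree is Hanoi-Quito (10); add Hanoi.
Vertex order: Tokyo, Paris, Seoul, Quito, Riga, Hanoi. The 4th vertex is Quito.

Quito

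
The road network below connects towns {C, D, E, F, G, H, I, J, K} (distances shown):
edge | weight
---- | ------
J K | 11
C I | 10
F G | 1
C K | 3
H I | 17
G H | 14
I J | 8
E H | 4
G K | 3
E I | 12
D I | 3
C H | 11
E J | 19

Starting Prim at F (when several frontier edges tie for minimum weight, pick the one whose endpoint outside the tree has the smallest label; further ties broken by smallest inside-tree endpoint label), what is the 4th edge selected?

Prim's algorithm from F:
Step 1: frontier [F G 1] → take F G (1); add G.
Step 2: frontier [G K 3, G H 14] → take G K (3); add K.
Step 3: frontier [G H 14, C K 3, J K 11] → take C K (3); add C.
Step 4: frontier [C I 10, C H 11, G H 14, J K 11] → take C I (10); add I.
Step 5: frontier [C H 11, G H 14, D I 3, I J 8, E I 12, H I 17, J K 11] → take D I (3); add D.
Step 6: frontier [C H 11, G H 14, I J 8, E I 12, H I 17, J K 11] → take I J (8); add J.
Step 7: frontier [C H 11, G H 14, E I 12, H I 17, E J 19] → take C H (11); add H.
Step 8: frontier [E H 4, E I 12, E J 19] → take E H (4); add E.
The 4th edge added is C I.

C-I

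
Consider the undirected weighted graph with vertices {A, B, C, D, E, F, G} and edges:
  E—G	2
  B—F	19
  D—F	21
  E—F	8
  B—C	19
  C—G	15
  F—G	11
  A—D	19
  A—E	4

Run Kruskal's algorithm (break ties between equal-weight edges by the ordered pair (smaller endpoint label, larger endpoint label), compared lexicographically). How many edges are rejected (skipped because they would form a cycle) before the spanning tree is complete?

1

Kruskal's algorithm — process edges by increasing weight (ties by edge label):
E—G (2): add — endpoints in different components.
A—E (4): add — endpoints in different components.
E—F (8): add — endpoints in different components.
F—G (11): skip — F and G already connected.
C—G (15): add — endpoints in different components.
A—D (19): add — endpoints in different components.
B—C (19): add — endpoints in different components.
Edges rejected before the tree was complete: 1.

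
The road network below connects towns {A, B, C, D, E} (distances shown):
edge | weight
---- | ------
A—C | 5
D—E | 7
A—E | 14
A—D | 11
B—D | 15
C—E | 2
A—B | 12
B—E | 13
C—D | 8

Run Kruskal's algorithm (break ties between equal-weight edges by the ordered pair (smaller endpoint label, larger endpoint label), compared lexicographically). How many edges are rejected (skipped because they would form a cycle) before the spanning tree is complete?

Kruskal: consider edges lightest-first.
C—E (2): add — endpoints in different components.
A—C (5): add — endpoints in different components.
D—E (7): add — endpoints in different components.
C—D (8): skip — C and D already connected.
A—D (11): skip — A and D already connected.
A—B (12): add — endpoints in different components.
Edges rejected before the tree was complete: 2.

2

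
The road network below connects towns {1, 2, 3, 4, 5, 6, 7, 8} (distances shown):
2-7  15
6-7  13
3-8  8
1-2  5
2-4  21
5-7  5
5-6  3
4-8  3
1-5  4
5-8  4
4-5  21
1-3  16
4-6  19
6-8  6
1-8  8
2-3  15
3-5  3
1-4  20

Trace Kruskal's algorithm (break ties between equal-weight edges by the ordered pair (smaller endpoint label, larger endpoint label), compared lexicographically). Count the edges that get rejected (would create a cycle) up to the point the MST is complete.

Sort edges by weight, then run Kruskal:
3-5 (3): add — endpoints in different components.
4-8 (3): add — endpoints in different components.
5-6 (3): add — endpoints in different components.
1-5 (4): add — endpoints in different components.
5-8 (4): add — endpoints in different components.
1-2 (5): add — endpoints in different components.
5-7 (5): add — endpoints in different components.
Edges rejected before the tree was complete: 0.

0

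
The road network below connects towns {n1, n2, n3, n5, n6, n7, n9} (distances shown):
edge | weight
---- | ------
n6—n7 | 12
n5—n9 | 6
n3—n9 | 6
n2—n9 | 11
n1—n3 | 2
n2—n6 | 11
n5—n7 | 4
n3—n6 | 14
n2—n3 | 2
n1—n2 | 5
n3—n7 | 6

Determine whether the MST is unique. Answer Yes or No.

No

Kruskal: consider edges lightest-first.
n1—n3 (2): add — endpoints in different components.
n2—n3 (2): add — endpoints in different components.
n5—n7 (4): add — endpoints in different components.
n1—n2 (5): skip — n1 and n2 already connected.
n3—n7 (6): add — endpoints in different components.
n3—n9 (6): add — endpoints in different components.
n5—n9 (6): skip — n5 and n9 already connected.
n2—n6 (11): add — endpoints in different components.
Non-tree edge n5—n9 has weight 6, equal to the heaviest edge on its tree cycle — swapping gives another MST of the same weight. Not unique.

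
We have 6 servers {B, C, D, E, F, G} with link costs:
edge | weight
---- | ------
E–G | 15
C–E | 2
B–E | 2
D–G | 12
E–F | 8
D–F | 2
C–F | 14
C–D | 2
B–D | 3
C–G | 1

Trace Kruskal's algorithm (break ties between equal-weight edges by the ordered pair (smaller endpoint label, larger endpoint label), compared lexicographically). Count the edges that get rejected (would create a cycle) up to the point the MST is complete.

0

Kruskal's algorithm — process edges by increasing weight (ties by edge label):
C–G (1): add — endpoints in different components.
B–E (2): add — endpoints in different components.
C–D (2): add — endpoints in different components.
C–E (2): add — endpoints in different components.
D–F (2): add — endpoints in different components.
Edges rejected before the tree was complete: 0.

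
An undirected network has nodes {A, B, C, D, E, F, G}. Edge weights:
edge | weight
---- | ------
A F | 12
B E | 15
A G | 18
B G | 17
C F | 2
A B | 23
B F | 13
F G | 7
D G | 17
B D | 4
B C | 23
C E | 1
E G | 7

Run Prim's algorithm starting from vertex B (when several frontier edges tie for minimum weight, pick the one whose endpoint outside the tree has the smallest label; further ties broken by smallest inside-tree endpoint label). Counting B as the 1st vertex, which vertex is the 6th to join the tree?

Grow the tree from B using Prim:
Step 1: frontier [B D 4, B F 13, B E 15, B G 17, A B 23, B C 23] → take B D (4); add D.
Step 2: frontier [B F 13, B E 15, B G 17, A B 23, B C 23, D G 17] → take B F (13); add F.
Step 3: frontier [B E 15, B G 17, A B 23, B C 23, D G 17, C F 2, F G 7, A F 12] → take C F (2); add C.
Step 4: frontier [B E 15, B G 17, A B 23, C E 1, D G 17, F G 7, A F 12] → take C E (1); add E.
Step 5: frontier [B G 17, A B 23, D G 17, E G 7, F G 7, A F 12] → take E G (7); add G.
Step 6: frontier [A B 23, A F 12, A G 18] → take A F (12); add A.
Vertex order: B, D, F, C, E, G, A. The 6th vertex is G.

G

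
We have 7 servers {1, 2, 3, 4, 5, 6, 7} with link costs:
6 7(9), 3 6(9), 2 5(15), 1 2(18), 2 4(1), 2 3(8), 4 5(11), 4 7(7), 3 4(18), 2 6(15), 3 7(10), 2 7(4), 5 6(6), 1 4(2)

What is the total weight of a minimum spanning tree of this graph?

30

Prim, starting at 5.
Step 1: frontier [5 6 6, 4 5 11, 2 5 15] → take 5 6 (6); add 6.
Step 2: frontier [4 5 11, 2 5 15, 3 6 9, 6 7 9, 2 6 15] → take 3 6 (9); add 3.
Step 3: frontier [2 3 8, 3 7 10, 3 4 18, 4 5 11, 2 5 15, 6 7 9, 2 6 15] → take 2 3 (8); add 2.
Step 4: frontier [2 4 1, 2 7 4, 1 2 18, 3 7 10, 3 4 18, 4 5 11, 6 7 9] → take 2 4 (1); add 4.
Step 5: frontier [2 7 4, 1 2 18, 3 7 10, 1 4 2, 4 7 7, 6 7 9] → take 1 4 (2); add 1.
Step 6: frontier [2 7 4, 3 7 10, 4 7 7, 6 7 9] → take 2 7 (4); add 7.
MST edges: 5 6, 3 6, 2 3, 2 4, 1 4, 2 7; total weight 6+9+8+1+2+4 = 30.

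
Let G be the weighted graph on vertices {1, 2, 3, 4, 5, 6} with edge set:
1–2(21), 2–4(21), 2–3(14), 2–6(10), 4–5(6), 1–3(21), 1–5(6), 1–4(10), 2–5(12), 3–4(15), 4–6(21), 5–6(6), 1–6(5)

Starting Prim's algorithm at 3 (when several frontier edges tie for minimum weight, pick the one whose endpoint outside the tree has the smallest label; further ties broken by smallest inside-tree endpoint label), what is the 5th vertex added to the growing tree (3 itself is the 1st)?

Prim, starting at 3.
Step 1: frontier [2–3 14, 3–4 15, 1–3 21] → take 2–3 (14); add 2.
Step 2: frontier [2–6 10, 2–5 12, 1–2 21, 2–4 21, 3–4 15, 1–3 21] → take 2–6 (10); add 6.
Step 3: frontier [2–5 12, 1–2 21, 2–4 21, 3–4 15, 1–3 21, 1–6 5, 5–6 6, 4–6 21] → take 1–6 (5); add 1.
Step 4: frontier [1–5 6, 1–4 10, 2–5 12, 2–4 21, 3–4 15, 5–6 6, 4–6 21] → take 1–5 (6); add 5.
Step 5: frontier [1–4 10, 2–4 21, 3–4 15, 4–5 6, 4–6 21] → take 4–5 (6); add 4.
Vertex order: 3, 2, 6, 1, 5, 4. The 5th vertex is 5.

5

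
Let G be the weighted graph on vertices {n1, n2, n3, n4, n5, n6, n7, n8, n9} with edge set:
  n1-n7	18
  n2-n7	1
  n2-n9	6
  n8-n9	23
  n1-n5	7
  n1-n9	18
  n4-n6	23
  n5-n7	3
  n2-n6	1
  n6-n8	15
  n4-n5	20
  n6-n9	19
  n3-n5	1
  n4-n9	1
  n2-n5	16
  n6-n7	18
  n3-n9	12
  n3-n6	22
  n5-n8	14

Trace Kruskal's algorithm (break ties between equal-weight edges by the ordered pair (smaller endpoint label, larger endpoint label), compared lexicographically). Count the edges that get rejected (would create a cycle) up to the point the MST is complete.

Kruskal's algorithm — process edges by increasing weight (ties by edge label):
n2-n6 (1): add — endpoints in different components.
n2-n7 (1): add — endpoints in different components.
n3-n5 (1): add — endpoints in different components.
n4-n9 (1): add — endpoints in different components.
n5-n7 (3): add — endpoints in different components.
n2-n9 (6): add — endpoints in different components.
n1-n5 (7): add — endpoints in different components.
n3-n9 (12): skip — n9 and n3 already connected.
n5-n8 (14): add — endpoints in different components.
Edges rejected before the tree was complete: 1.

1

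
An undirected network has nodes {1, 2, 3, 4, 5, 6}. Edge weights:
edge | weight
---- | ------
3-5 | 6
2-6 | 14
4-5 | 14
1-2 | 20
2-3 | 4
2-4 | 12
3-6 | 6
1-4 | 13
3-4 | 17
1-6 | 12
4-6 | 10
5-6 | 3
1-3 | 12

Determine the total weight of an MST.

Kruskal's algorithm — process edges by increasing weight (ties by edge label):
5-6 (3): add — endpoints in different components.
2-3 (4): add — endpoints in different components.
3-5 (6): add — endpoints in different components.
3-6 (6): skip — 3 and 6 already connected.
4-6 (10): add — endpoints in different components.
1-3 (12): add — endpoints in different components.
MST edges: 5-6, 2-3, 3-5, 4-6, 1-3; total weight 3+4+6+10+12 = 35.

35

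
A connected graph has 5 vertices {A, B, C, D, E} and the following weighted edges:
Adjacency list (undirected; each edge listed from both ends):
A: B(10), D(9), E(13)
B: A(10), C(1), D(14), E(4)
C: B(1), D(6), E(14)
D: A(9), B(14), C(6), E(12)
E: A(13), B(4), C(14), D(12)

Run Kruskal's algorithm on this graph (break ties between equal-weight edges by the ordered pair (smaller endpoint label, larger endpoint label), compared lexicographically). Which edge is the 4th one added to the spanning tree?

A-D

Sort edges by weight, then run Kruskal:
B C (1): add. Components now {A} {B,C} {D} {E}
B E (4): add. Components now {A} {B,C,E} {D}
C D (6): add. Components now {A} {B,C,D,E}
A D (9): add. Components now {A,B,C,D,E}
The 4th edge added is A D.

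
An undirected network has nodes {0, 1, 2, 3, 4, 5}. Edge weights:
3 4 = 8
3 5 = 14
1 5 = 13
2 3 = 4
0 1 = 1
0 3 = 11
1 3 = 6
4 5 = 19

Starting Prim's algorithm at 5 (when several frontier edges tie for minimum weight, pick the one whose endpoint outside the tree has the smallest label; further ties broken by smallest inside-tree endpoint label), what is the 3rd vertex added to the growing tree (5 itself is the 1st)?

0

Grow the tree from 5 using Prim:
Step 1: cheapest edge leaving the tree is 1 5 (13); add 1.
Step 2: cheapest edge leaving the tree is 0 1 (1); add 0.
Step 3: cheapest edge leaving the tree is 1 3 (6); add 3.
Step 4: cheapest edge leaving the tree is 2 3 (4); add 2.
Step 5: cheapest edge leaving the tree is 3 4 (8); add 4.
Vertex order: 5, 1, 0, 3, 2, 4. The 3rd vertex is 0.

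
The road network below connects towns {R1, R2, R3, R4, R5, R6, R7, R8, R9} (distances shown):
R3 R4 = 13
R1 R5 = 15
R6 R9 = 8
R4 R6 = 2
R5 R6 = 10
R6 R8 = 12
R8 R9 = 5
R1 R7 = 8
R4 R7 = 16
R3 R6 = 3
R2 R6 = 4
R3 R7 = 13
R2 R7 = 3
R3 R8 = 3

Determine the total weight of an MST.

38

Kruskal's algorithm — process edges by increasing weight (ties by edge label):
R4 R6 (2): add — endpoints in different components.
R2 R7 (3): add — endpoints in different components.
R3 R6 (3): add — endpoints in different components.
R3 R8 (3): add — endpoints in different components.
R2 R6 (4): add — endpoints in different components.
R8 R9 (5): add — endpoints in different components.
R1 R7 (8): add — endpoints in different components.
R6 R9 (8): skip — R6 and R9 already connected.
R5 R6 (10): add — endpoints in different components.
MST edges: R4 R6, R2 R7, R3 R6, R3 R8, R2 R6, R8 R9, R1 R7, R5 R6; total weight 2+3+3+3+4+5+8+10 = 38.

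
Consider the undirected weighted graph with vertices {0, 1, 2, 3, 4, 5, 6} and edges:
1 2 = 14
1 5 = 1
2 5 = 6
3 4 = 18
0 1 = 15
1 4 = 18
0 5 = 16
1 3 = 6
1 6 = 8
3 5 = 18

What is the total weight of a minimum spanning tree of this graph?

54

Grow the tree from 0 using Prim:
Step 1: frontier [0 1 15, 0 5 16] → take 0 1 (15); add 1.
Step 2: frontier [0 5 16, 1 5 1, 1 3 6, 1 6 8, 1 2 14, 1 4 18] → take 1 5 (1); add 5.
Step 3: frontier [1 3 6, 1 6 8, 1 2 14, 1 4 18, 2 5 6, 3 5 18] → take 2 5 (6); add 2.
Step 4: frontier [1 3 6, 1 6 8, 1 4 18, 3 5 18] → take 1 3 (6); add 3.
Step 5: frontier [1 6 8, 1 4 18, 3 4 18] → take 1 6 (8); add 6.
Step 6: frontier [1 4 18, 3 4 18] → take 1 4 (18); add 4.
MST edges: 0 1, 1 5, 2 5, 1 3, 1 6, 1 4; total weight 15+1+6+6+8+18 = 54.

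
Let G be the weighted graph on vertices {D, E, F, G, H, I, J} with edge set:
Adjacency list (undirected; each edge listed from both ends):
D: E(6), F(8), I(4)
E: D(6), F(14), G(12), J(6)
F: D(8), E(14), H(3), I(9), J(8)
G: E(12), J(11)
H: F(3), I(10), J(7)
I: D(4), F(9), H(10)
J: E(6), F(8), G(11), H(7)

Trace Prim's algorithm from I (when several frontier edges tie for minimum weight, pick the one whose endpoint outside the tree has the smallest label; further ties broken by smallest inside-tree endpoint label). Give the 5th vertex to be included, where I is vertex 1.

H

Grow the tree from I using Prim:
Step 1: frontier [D I 4, F I 9, H I 10] → take D I (4); add D.
Step 2: frontier [D E 6, D F 8, F I 9, H I 10] → take D E (6); add E.
Step 3: frontier [D F 8, E J 6, E G 12, E F 14, F I 9, H I 10] → take E J (6); add J.
Step 4: frontier [D F 8, E G 12, E F 14, F I 9, H I 10, H J 7, F J 8, G J 11] → take H J (7); add H.
Step 5: frontier [D F 8, E G 12, E F 14, F H 3, F I 9, F J 8, G J 11] → take F H (3); add F.
Step 6: frontier [E G 12, G J 11] → take G J (11); add G.
Vertex order: I, D, E, J, H, F, G. The 5th vertex is H.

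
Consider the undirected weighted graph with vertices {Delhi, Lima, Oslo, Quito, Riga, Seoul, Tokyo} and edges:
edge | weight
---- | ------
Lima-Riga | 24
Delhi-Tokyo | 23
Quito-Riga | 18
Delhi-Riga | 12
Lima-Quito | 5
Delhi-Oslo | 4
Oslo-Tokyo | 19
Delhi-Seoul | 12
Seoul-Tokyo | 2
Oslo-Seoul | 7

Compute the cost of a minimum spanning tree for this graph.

Grow the tree from Delhi using Prim:
Step 1: cheapest edge leaving the tree is Delhi-Oslo (4); add Oslo.
Step 2: cheapest edge leaving the tree is Oslo-Seoul (7); add Seoul.
Step 3: cheapest edge leaving the tree is Seoul-Tokyo (2); add Tokyo.
Step 4: cheapest edge leaving the tree is Delhi-Riga (12); add Riga.
Step 5: cheapest edge leaving the tree is Quito-Riga (18); add Quito.
Step 6: cheapest edge leaving the tree is Lima-Quito (5); add Lima.
MST edges: Delhi-Oslo, Oslo-Seoul, Seoul-Tokyo, Delhi-Riga, Quito-Riga, Lima-Quito; total weight 4+7+2+12+18+5 = 48.

48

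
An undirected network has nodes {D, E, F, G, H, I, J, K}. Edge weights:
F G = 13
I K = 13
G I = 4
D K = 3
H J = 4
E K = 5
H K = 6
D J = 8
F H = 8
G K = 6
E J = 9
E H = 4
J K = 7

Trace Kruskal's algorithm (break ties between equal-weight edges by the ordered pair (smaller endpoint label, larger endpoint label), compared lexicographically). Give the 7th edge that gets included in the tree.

F-H

Kruskal: consider edges lightest-first.
D K (3): add — endpoints in different components.
E H (4): add — endpoints in different components.
G I (4): add — endpoints in different components.
H J (4): add — endpoints in different components.
E K (5): add — endpoints in different components.
G K (6): add — endpoints in different components.
H K (6): skip — H and K already connected.
J K (7): skip — J and K already connected.
D J (8): skip — D and J already connected.
F H (8): add — endpoints in different components.
The 7th edge added is F H.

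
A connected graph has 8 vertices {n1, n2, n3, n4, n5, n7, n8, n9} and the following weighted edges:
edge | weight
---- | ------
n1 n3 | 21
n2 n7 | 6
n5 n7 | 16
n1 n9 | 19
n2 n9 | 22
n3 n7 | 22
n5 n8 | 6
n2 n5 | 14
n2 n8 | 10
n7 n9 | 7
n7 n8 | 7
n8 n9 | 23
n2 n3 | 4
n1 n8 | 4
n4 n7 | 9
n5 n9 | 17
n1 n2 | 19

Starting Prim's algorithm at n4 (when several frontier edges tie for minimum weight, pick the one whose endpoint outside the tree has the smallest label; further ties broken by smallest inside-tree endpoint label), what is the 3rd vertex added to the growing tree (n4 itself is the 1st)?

Grow the tree from n4 using Prim:
Step 1: cheapest edge leaving the tree is n4 n7 (9); add n7.
Step 2: cheapest edge leaving the tree is n2 n7 (6); add n2.
Step 3: cheapest edge leaving the tree is n2 n3 (4); add n3.
Step 4: cheapest edge leaving the tree is n7 n8 (7); add n8.
Step 5: cheapest edge leaving the tree is n1 n8 (4); add n1.
Step 6: cheapest edge leaving the tree is n5 n8 (6); add n5.
Step 7: cheapest edge leaving the tree is n7 n9 (7); add n9.
Vertex order: n4, n7, n2, n3, n8, n1, n5, n9. The 3rd vertex is n2.

n2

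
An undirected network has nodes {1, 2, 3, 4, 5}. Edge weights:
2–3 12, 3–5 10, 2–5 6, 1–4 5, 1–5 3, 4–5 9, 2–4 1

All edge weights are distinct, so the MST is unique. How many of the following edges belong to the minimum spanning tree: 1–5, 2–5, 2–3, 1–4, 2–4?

3

Sort edges by weight, then run Kruskal:
2–4 (1): add. Components now {1} {2,4} {3} {5}
1–5 (3): add. Components now {1,5} {2,4} {3}
1–4 (5): add. Components now {1,2,4,5} {3}
2–5 (6): skip — 2 and 5 already connected.
4–5 (9): skip — 4 and 5 already connected.
3–5 (10): add. Components now {1,2,3,4,5}
MST edge set: {2–4, 1–5, 1–4, 3–5}.
Of the listed edges, {1–5, 1–4, 2–4} are in the MST → 3.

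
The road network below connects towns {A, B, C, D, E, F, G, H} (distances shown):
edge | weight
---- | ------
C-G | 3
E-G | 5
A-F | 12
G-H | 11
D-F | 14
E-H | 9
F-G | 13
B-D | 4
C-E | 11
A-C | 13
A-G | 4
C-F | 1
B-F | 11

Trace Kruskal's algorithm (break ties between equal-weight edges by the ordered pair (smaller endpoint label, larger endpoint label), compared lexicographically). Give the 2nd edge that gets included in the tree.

Sort edges by weight, then run Kruskal:
C-F (1): add — endpoints in different components.
C-G (3): add — endpoints in different components.
A-G (4): add — endpoints in different components.
B-D (4): add — endpoints in different components.
E-G (5): add — endpoints in different components.
E-H (9): add — endpoints in different components.
B-F (11): add — endpoints in different components.
The 2nd edge added is C-G.

C-G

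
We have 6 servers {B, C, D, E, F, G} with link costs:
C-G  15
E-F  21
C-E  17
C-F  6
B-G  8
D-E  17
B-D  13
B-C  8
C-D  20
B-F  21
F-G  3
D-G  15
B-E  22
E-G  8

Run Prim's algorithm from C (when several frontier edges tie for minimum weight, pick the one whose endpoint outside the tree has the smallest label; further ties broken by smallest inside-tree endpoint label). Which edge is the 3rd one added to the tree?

B-C

Prim, starting at C.
Step 1: frontier [C-F 6, B-C 8, C-G 15, C-E 17, C-D 20] → take C-F (6); add F.
Step 2: frontier [B-C 8, C-G 15, C-E 17, C-D 20, F-G 3, B-F 21, E-F 21] → take F-G (3); add G.
Step 3: frontier [B-C 8, C-E 17, C-D 20, B-F 21, E-F 21, B-G 8, E-G 8, D-G 15] → take B-C (8); add B.
Step 4: frontier [B-D 13, B-E 22, C-E 17, C-D 20, E-F 21, E-G 8, D-G 15] → take E-G (8); add E.
Step 5: frontier [B-D 13, C-D 20, D-E 17, D-G 15] → take B-D (13); add D.
The 3rd edge added is B-C.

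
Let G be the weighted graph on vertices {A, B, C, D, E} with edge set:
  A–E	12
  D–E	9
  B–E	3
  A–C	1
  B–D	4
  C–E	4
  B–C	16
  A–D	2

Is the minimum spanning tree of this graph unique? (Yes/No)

Kruskal's algorithm — process edges by increasing weight (ties by edge label):
A–C (1): add — endpoints in different components.
A–D (2): add — endpoints in different components.
B–E (3): add — endpoints in different components.
B–D (4): add — endpoints in different components.
Non-tree edge C–E has weight 4, equal to the heaviest edge on its tree cycle — swapping gives another MST of the same weight. Not unique.

No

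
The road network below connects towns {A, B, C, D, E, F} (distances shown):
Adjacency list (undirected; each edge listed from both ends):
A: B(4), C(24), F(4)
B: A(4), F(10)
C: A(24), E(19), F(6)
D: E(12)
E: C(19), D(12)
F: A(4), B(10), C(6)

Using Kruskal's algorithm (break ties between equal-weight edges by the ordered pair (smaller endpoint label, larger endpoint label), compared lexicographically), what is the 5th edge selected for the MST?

C-E

Kruskal's algorithm — process edges by increasing weight (ties by edge label):
A B (4): add — endpoints in different components.
A F (4): add — endpoints in different components.
C F (6): add — endpoints in different components.
B F (10): skip — B and F already connected.
D E (12): add — endpoints in different components.
C E (19): add — endpoints in different components.
The 5th edge added is C E.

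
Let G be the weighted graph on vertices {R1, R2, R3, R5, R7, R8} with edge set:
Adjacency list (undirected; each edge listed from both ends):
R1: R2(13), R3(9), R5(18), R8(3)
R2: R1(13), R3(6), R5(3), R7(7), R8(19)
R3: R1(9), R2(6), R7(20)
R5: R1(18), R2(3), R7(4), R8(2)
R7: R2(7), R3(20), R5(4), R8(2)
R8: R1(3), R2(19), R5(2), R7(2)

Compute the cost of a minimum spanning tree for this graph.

Sort edges by weight, then run Kruskal:
R5–R8 (2): add — endpoints in different components.
R7–R8 (2): add — endpoints in different components.
R1–R8 (3): add — endpoints in different components.
R2–R5 (3): add — endpoints in different components.
R5–R7 (4): skip — R5 and R7 already connected.
R2–R3 (6): add — endpoints in different components.
MST edges: R5–R8, R7–R8, R1–R8, R2–R5, R2–R3; total weight 2+2+3+3+6 = 16.

16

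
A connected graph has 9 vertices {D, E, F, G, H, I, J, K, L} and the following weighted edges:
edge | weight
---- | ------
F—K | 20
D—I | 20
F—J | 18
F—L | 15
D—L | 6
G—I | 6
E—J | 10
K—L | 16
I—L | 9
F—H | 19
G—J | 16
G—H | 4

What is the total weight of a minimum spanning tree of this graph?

82

Sort edges by weight, then run Kruskal:
G—H (4): add — endpoints in different components.
D—L (6): add — endpoints in different components.
G—I (6): add — endpoints in different components.
I—L (9): add — endpoints in different components.
E—J (10): add — endpoints in different components.
F—L (15): add — endpoints in different components.
G—J (16): add — endpoints in different components.
K—L (16): add — endpoints in different components.
MST edges: G—H, D—L, G—I, I—L, E—J, F—L, G—J, K—L; total weight 4+6+6+9+10+15+16+16 = 82.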